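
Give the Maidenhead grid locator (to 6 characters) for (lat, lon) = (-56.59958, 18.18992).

JD93cj

Shift to the Maidenhead origin (180°W, 90°S): lon 198.1899, lat 33.4004.
Field: lon ⌊198.1899/20⌋ = 9 → J; lat ⌊33.4004/10⌋ = 3 → D.
Square: lon ⌊18.1899/2⌋ = 9; lat ⌊3.4004/1⌋ = 3.
Subsquare: lon ⌊0.1899/0.0833333⌋ = 2 → c; lat ⌊0.4004/0.0416667⌋ = 9 → j.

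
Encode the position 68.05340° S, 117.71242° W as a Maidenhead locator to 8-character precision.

DC11dw47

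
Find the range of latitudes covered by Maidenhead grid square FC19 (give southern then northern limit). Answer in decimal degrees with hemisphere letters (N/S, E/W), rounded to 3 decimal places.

Field F=5, C=2: +5·20° lon, +2·10° lat → SW at lon -80°, lat -70°.
Square 1, 9: +1·2° lon, +9·1° lat → SW at lon -78°, lat -61°.
Cell spans 2° lon × 1° lat.
south 61.000° S, north 60.000° S.

61.000° S, 60.000° S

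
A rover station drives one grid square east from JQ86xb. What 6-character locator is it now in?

Longitude subsquare x = 23; +1 → 24, wraps to 0 = a, carry into square.
Longitude square 8; +1 → 9.
The latitude characters are unchanged.

JQ96ab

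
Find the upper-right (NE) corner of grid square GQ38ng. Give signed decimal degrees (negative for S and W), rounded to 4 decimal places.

Field G=6, Q=16: +6·20° lon, +16·10° lat → SW at lon -60°, lat 70°.
Square 3, 8: +3·2° lon, +8·1° lat → SW at lon -54°, lat 78°.
Subsquare n=13, g=6: +13·0.0833333° lon, +6·0.0416667° lat → SW at lon -52.9167°, lat 78.25°.
Cell spans 0.0833333° lon × 0.0416667° lat. NE corner is SW corner plus one full cell.
latitude 78.2917, longitude -52.8333.

78.2917, -52.8333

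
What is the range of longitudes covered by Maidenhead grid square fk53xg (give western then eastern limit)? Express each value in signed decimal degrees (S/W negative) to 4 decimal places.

-68.0833, -68.0000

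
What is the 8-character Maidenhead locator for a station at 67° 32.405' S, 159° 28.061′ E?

Add 180° to longitude and 90° to latitude: 339.46768, 22.45992.
Field: lon ⌊339.46768/20⌋ = 16 → Q; lat ⌊22.45992/10⌋ = 2 → C.
Square: lon ⌊19.46768/2⌋ = 9; lat ⌊2.45992/1⌋ = 2.
Subsquare: lon ⌊1.46768/0.0833333⌋ = 17 → r; lat ⌊0.45992/0.0416667⌋ = 11 → l.
Extended square: lon ⌊0.05102/0.00833333⌋ = 6; lat ⌊0.00158/0.00416667⌋ = 0.

QC92rl60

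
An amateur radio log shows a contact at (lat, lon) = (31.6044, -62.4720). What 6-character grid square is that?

FM81so

Add 180° to longitude and 90° to latitude: 117.5280, 121.6044.
Field (20°×10°, letters A–R): 117.5280/20 → 5 → F, 121.6044/10 → 12 → M; chars FM.
Square (2°×1°, digits 0–9): 17.5280/2 → 8, 1.6044/1 → 1; chars 81.
Subsquare (5′×2.5′, letters a–x): 1.5280/0.0833333 → 18 → s, 0.6044/0.0416667 → 14 → o; chars so.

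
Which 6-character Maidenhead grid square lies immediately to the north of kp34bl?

Latitude subsquare l = 11; +1 → 12 = m.
The longitude characters are unchanged.

KP34bm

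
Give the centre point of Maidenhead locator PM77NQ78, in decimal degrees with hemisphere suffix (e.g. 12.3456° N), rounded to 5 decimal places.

37.70208° N, 135.14583° E

Field P=15, M=12: +15·20° lon, +12·10° lat → SW at lon 120°, lat 30°.
Square 7, 7: +7·2° lon, +7·1° lat → SW at lon 134°, lat 37°.
Subsquare n=13, q=16: +13·0.0833333° lon, +16·0.0416667° lat → SW at lon 135.083°, lat 37.6667°.
Extended square 7, 8: +7·0.00833333° lon, +8·0.00416667° lat → SW at lon 135.142°, lat 37.7°.
Cell spans 0.00833333° lon × 0.00416667° lat. Centre is SW corner plus half of each.
latitude 37.70208° N, longitude 135.14583° E.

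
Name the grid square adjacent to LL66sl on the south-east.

LL66tk

Longitude subsquare s = 18; +1 → 19 = t.
Latitude subsquare l = 11; −1 → 10 = k.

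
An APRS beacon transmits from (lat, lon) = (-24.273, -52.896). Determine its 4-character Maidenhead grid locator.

Add 180° to longitude and 90° to latitude: 127.10, 65.73.
Field: lon ⌊127.10/20⌋ = 6 → G; lat ⌊65.73/10⌋ = 6 → G.
Square: lon ⌊7.10/2⌋ = 3; lat ⌊5.73/1⌋ = 5.

GG35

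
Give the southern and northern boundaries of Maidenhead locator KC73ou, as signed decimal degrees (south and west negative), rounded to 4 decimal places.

-66.1667, -66.1250

Field K=10, C=2: +10·20° lon, +2·10° lat → SW at lon 20°, lat -70°.
Square 7, 3: +7·2° lon, +3·1° lat → SW at lon 34°, lat -67°.
Subsquare o=14, u=20: +14·0.0833333° lon, +20·0.0416667° lat → SW at lon 35.1667°, lat -66.1667°.
Cell spans 0.0833333° lon × 0.0416667° lat.
south -66.1667, north -66.1250.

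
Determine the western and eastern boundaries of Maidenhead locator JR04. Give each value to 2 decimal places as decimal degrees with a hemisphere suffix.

Field J=9, R=17: +9·20° lon, +17·10° lat → SW at lon 0°, lat 80°.
Square 0, 4: +0·2° lon, +4·1° lat → SW at lon 0°, lat 84°.
Cell spans 2° lon × 1° lat.
west 0.00° E, east 2.00° E.

0.00° E, 2.00° E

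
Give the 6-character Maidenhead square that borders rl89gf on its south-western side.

RL89fe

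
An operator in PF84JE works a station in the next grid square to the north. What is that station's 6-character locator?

PF84jf

Latitude subsquare e = 4; +1 → 5 = f.
The longitude characters are unchanged.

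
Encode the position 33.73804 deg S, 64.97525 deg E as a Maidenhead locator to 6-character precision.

MF26lg

Shift to the Maidenhead origin (180°W, 90°S): lon 244.9753, lat 56.2620.
Field: lon ⌊244.9753/20⌋ = 12 → M; lat ⌊56.2620/10⌋ = 5 → F.
Square: lon ⌊4.9753/2⌋ = 2; lat ⌊6.2620/1⌋ = 6.
Subsquare: lon ⌊0.9753/0.0833333⌋ = 11 → l; lat ⌊0.2620/0.0416667⌋ = 6 → g.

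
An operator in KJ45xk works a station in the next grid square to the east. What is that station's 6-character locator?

Longitude subsquare x = 23; +1 → 24, wraps to 0 = a, carry into square.
Longitude square 4; +1 → 5.
The latitude characters are unchanged.

KJ55ak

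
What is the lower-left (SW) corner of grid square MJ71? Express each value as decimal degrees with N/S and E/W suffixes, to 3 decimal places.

1.000° N, 74.000° E

Field M=12, J=9: +12·20° lon, +9·10° lat → SW at lon 60°, lat 0°.
Square 7, 1: +7·2° lon, +1·1° lat → SW at lon 74°, lat 1°.
latitude 1.000° N, longitude 74.000° E.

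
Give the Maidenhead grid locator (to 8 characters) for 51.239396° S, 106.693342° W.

Offset from 180°W / 90°S: lon 73.30666°, lat 38.76060°.
Field: 73.30666/20 → 3 → D, 38.76060/10 → 3 → D; chars DD.
Square: 13.30666/2 → 6, 8.76060/1 → 8; chars 68.
Subsquare: 1.30666/0.0833333 → 15 → p, 0.76060/0.0416667 → 18 → s; chars ps.
Extended square: 0.05666/0.00833333 → 6, 0.01060/0.00416667 → 2; chars 62.

DD68ps62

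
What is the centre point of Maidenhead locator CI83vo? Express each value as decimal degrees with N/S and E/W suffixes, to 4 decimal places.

Field C=2, I=8: +2·20° lon, +8·10° lat → SW at lon -140°, lat -10°.
Square 8, 3: +8·2° lon, +3·1° lat → SW at lon -124°, lat -7°.
Subsquare v=21, o=14: +21·0.0833333° lon, +14·0.0416667° lat → SW at lon -122.25°, lat -6.41667°.
Cell spans 0.0833333° lon × 0.0416667° lat. Centre is SW corner plus half of each.
latitude 6.3958° S, longitude 122.2083° W.

6.3958° S, 122.2083° W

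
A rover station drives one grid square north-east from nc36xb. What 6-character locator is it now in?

Longitude subsquare x = 23; +1 → 24, wraps to 0 = a, carry into square.
Longitude square 3; +1 → 4.
Latitude subsquare b = 1; +1 → 2 = c.

NC46ac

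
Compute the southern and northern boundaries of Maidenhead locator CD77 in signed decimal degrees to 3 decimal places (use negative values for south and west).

Field C=2, D=3: +2·20° lon, +3·10° lat → SW at lon -140°, lat -60°.
Square 7, 7: +7·2° lon, +7·1° lat → SW at lon -126°, lat -53°.
Cell spans 2° lon × 1° lat.
south -53.000, north -52.000.

-53.000, -52.000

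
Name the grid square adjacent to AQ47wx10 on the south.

Latitude extended square 0; −1 → -1, wraps to 9, carry into subsquare.
Latitude subsquare x = 23; −1 → 22 = w.
The longitude characters are unchanged.

AQ47ww19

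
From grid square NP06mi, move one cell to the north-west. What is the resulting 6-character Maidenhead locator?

Longitude subsquare m = 12; −1 → 11 = l.
Latitude subsquare i = 8; +1 → 9 = j.

NP06lj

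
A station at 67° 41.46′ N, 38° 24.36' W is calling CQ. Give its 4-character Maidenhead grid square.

Add 180° to longitude and 90° to latitude: 141.59, 157.69.
Field: 141.59/20 → 7 → H, 157.69/10 → 15 → P; chars HP.
Square: 1.59/2 → 0, 7.69/1 → 7; chars 07.

HP07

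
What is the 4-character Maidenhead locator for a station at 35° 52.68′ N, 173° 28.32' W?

AM35

Offset from 180°W / 90°S: lon 6.53°, lat 125.88°.
Field: 6.53/20 → 0 → A, 125.88/10 → 12 → M; chars AM.
Square: 6.53/2 → 3, 5.88/1 → 5; chars 35.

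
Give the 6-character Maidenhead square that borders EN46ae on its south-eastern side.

EN46bd

Longitude subsquare a = 0; +1 → 1 = b.
Latitude subsquare e = 4; −1 → 3 = d.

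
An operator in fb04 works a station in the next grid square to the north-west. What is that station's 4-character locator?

EB95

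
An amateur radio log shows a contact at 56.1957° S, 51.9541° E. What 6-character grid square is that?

Offset from 180°W / 90°S: lon 231.9541°, lat 33.8043°.
Field: lon ⌊231.9541/20⌋ = 11 → L; lat ⌊33.8043/10⌋ = 3 → D.
Square: lon ⌊11.9541/2⌋ = 5; lat ⌊3.8043/1⌋ = 3.
Subsquare: lon ⌊1.9541/0.0833333⌋ = 23 → x; lat ⌊0.8043/0.0416667⌋ = 19 → t.

LD53xt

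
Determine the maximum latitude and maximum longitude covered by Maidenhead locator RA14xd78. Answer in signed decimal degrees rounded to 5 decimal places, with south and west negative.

Field R=17, A=0: +17·20° lon, +0·10° lat → SW at lon 160°, lat -90°.
Square 1, 4: +1·2° lon, +4·1° lat → SW at lon 162°, lat -86°.
Subsquare x=23, d=3: +23·0.0833333° lon, +3·0.0416667° lat → SW at lon 163.917°, lat -85.875°.
Extended square 7, 8: +7·0.00833333° lon, +8·0.00416667° lat → SW at lon 163.975°, lat -85.8417°.
Cell spans 0.00833333° lon × 0.00416667° lat. NE corner is SW corner plus one full cell.
latitude -85.83750, longitude 163.98333.

-85.83750, 163.98333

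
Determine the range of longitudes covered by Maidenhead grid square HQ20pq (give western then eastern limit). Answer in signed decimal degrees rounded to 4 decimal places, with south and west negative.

Field H=7, Q=16: +7·20° lon, +16·10° lat → SW at lon -40°, lat 70°.
Square 2, 0: +2·2° lon, +0·1° lat → SW at lon -36°, lat 70°.
Subsquare p=15, q=16: +15·0.0833333° lon, +16·0.0416667° lat → SW at lon -34.75°, lat 70.6667°.
Cell spans 0.0833333° lon × 0.0416667° lat.
west -34.7500, east -34.6667.

-34.7500, -34.6667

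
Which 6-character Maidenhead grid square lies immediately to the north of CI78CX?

CI79ca

Latitude subsquare x = 23; +1 → 24, wraps to 0 = a, carry into square.
Latitude square 8; +1 → 9.
The longitude characters are unchanged.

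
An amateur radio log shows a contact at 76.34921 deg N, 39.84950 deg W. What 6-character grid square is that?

HQ06bi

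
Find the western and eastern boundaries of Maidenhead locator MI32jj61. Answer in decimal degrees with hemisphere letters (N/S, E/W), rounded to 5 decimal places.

66.80000° E, 66.80833° E

Field M=12, I=8: +12·20° lon, +8·10° lat → SW at lon 60°, lat -10°.
Square 3, 2: +3·2° lon, +2·1° lat → SW at lon 66°, lat -8°.
Subsquare j=9, j=9: +9·0.0833333° lon, +9·0.0416667° lat → SW at lon 66.75°, lat -7.625°.
Extended square 6, 1: +6·0.00833333° lon, +1·0.00416667° lat → SW at lon 66.8°, lat -7.62083°.
Cell spans 0.00833333° lon × 0.00416667° lat.
west 66.80000° E, east 66.80833° E.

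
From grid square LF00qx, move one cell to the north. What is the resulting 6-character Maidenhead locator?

Latitude subsquare x = 23; +1 → 24, wraps to 0 = a, carry into square.
Latitude square 0; +1 → 1.
The longitude characters are unchanged.

LF01qa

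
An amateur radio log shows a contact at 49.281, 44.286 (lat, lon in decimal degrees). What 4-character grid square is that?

LN29

Offset from 180°W / 90°S: lon 224.29°, lat 139.28°.
Field (20°×10°, letters A–R): lon ⌊224.29/20⌋ = 11 → L; lat ⌊139.28/10⌋ = 13 → N.
Square (2°×1°, digits 0–9): lon ⌊4.29/2⌋ = 2; lat ⌊9.28/1⌋ = 9.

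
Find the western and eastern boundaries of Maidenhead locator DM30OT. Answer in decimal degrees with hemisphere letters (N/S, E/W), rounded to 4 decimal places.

Field D=3, M=12: +3·20° lon, +12·10° lat → SW at lon -120°, lat 30°.
Square 3, 0: +3·2° lon, +0·1° lat → SW at lon -114°, lat 30°.
Subsquare o=14, t=19: +14·0.0833333° lon, +19·0.0416667° lat → SW at lon -112.833°, lat 30.7917°.
Cell spans 0.0833333° lon × 0.0416667° lat.
west 112.8333° W, east 112.7500° W.

112.8333° W, 112.7500° W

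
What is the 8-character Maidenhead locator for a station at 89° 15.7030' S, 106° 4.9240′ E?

Add 180° to longitude and 90° to latitude: 286.08207, 0.73828.
Field: lon ⌊286.08207/20⌋ = 14 → O; lat ⌊0.73828/10⌋ = 0 → A.
Square: lon ⌊6.08207/2⌋ = 3; lat ⌊0.73828/1⌋ = 0.
Subsquare: lon ⌊0.08207/0.0833333⌋ = 0 → a; lat ⌊0.73828/0.0416667⌋ = 17 → r.
Extended square: lon ⌊0.08207/0.00833333⌋ = 9; lat ⌊0.02995/0.00416667⌋ = 7.

OA30ar97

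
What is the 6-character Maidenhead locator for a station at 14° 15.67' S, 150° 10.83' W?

BH45vr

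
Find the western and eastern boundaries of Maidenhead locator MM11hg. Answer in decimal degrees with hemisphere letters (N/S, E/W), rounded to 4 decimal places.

62.5833° E, 62.6667° E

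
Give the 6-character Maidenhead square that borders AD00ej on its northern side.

AD00ek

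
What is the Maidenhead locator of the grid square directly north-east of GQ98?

HQ09

Longitude square 9; +1 → 10, wraps to 0, carry into field.
Longitude field G = 6; +1 → 7 = H.
Latitude square 8; +1 → 9.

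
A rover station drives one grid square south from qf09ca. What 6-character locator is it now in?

Latitude subsquare a = 0; −1 → -1, wraps to 23 = x, carry into square.
Latitude square 9; −1 → 8.
The longitude characters are unchanged.

QF08cx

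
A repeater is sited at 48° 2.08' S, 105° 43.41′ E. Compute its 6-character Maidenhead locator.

OE21ux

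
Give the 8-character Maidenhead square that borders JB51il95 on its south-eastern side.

Longitude extended square 9; +1 → 10, wraps to 0, carry into subsquare.
Longitude subsquare i = 8; +1 → 9 = j.
Latitude extended square 5; −1 → 4.

JB51jl04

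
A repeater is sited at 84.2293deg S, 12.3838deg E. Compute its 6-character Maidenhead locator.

JA65es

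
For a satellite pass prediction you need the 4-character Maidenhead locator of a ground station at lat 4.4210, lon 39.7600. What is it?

KJ94

Shift to the Maidenhead origin (180°W, 90°S): lon 219.76, lat 94.42.
Field: 219.76/20 → 10 → K, 94.42/10 → 9 → J; chars KJ.
Square: 19.76/2 → 9, 4.42/1 → 4; chars 94.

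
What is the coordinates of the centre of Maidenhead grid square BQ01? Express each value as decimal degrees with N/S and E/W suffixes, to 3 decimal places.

71.500° N, 159.000° W

Field B=1, Q=16: +1·20° lon, +16·10° lat → SW at lon -160°, lat 70°.
Square 0, 1: +0·2° lon, +1·1° lat → SW at lon -160°, lat 71°.
Cell spans 2° lon × 1° lat. Centre is SW corner plus half of each.
latitude 71.500° N, longitude 159.000° W.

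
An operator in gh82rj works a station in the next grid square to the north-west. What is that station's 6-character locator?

GH82qk

Longitude subsquare r = 17; −1 → 16 = q.
Latitude subsquare j = 9; +1 → 10 = k.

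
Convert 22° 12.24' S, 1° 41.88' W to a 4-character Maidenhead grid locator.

IG97

Add 180° to longitude and 90° to latitude: 178.30, 67.80.
Field: 178.30/20 → 8 → I, 67.80/10 → 6 → G; chars IG.
Square: 18.30/2 → 9, 7.80/1 → 7; chars 97.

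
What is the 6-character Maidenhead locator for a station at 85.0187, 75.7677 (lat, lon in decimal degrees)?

MR75va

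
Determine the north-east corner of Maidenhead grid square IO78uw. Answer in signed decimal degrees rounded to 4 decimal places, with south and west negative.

58.9583, -4.2500

Field I=8, O=14: +8·20° lon, +14·10° lat → SW at lon -20°, lat 50°.
Square 7, 8: +7·2° lon, +8·1° lat → SW at lon -6°, lat 58°.
Subsquare u=20, w=22: +20·0.0833333° lon, +22·0.0416667° lat → SW at lon -4.33333°, lat 58.9167°.
Cell spans 0.0833333° lon × 0.0416667° lat. NE corner is SW corner plus one full cell.
latitude 58.9583, longitude -4.2500.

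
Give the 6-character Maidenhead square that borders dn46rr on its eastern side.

DN46sr

Longitude subsquare r = 17; +1 → 18 = s.
The latitude characters are unchanged.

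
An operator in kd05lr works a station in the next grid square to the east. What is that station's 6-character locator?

KD05mr

Longitude subsquare l = 11; +1 → 12 = m.
The latitude characters are unchanged.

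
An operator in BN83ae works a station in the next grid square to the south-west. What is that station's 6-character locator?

BN73xd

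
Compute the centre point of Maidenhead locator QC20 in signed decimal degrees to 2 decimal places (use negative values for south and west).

Field Q=16, C=2: +16·20° lon, +2·10° lat → SW at lon 140°, lat -70°.
Square 2, 0: +2·2° lon, +0·1° lat → SW at lon 144°, lat -70°.
Cell spans 2° lon × 1° lat. Centre is SW corner plus half of each.
latitude -69.50, longitude 145.00.

-69.50, 145.00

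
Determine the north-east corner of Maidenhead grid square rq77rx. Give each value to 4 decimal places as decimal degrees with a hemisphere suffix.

78.0000° N, 175.5000° E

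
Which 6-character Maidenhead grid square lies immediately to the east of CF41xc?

Longitude subsquare x = 23; +1 → 24, wraps to 0 = a, carry into square.
Longitude square 4; +1 → 5.
The latitude characters are unchanged.

CF51ac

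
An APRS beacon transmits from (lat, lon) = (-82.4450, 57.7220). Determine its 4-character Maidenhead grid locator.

Add 180° to longitude and 90° to latitude: 237.72, 7.56.
Field: lon ⌊237.72/20⌋ = 11 → L; lat ⌊7.56/10⌋ = 0 → A.
Square: lon ⌊17.72/2⌋ = 8; lat ⌊7.56/1⌋ = 7.

LA87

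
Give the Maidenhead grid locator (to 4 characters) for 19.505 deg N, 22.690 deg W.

HK89

Shift to the Maidenhead origin (180°W, 90°S): lon 157.31, lat 109.50.
Field: 157.31/20 → 7 → H, 109.50/10 → 10 → K; chars HK.
Square: 17.31/2 → 8, 9.50/1 → 9; chars 89.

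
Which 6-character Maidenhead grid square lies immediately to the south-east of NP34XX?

Longitude subsquare x = 23; +1 → 24, wraps to 0 = a, carry into square.
Longitude square 3; +1 → 4.
Latitude subsquare x = 23; −1 → 22 = w.

NP44aw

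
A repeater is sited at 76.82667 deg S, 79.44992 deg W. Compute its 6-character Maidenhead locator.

Offset from 180°W / 90°S: lon 100.5501°, lat 13.1733°.
Field: lon ⌊100.5501/20⌋ = 5 → F; lat ⌊13.1733/10⌋ = 1 → B.
Square: lon ⌊0.5501/2⌋ = 0; lat ⌊3.1733/1⌋ = 3.
Subsquare: lon ⌊0.5501/0.0833333⌋ = 6 → g; lat ⌊0.1733/0.0416667⌋ = 4 → e.

FB03ge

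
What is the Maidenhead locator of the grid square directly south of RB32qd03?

Latitude extended square 3; −1 → 2.
The longitude characters are unchanged.

RB32qd02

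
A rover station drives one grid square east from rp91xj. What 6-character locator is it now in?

AP01aj

Longitude subsquare x = 23; +1 → 24, wraps to 0 = a, carry into square.
Longitude square 9; +1 → 10, wraps to 0, carry into field.
Longitude field R = 17; +1 → 18, wraps to 0 = A, wrapping around the antimeridian.
The latitude characters are unchanged.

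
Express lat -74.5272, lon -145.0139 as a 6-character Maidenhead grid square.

BB75ll

Offset from 180°W / 90°S: lon 34.9861°, lat 15.4728°.
Field: lon ⌊34.9861/20⌋ = 1 → B; lat ⌊15.4728/10⌋ = 1 → B.
Square: lon ⌊14.9861/2⌋ = 7; lat ⌊5.4728/1⌋ = 5.
Subsquare: lon ⌊0.9861/0.0833333⌋ = 11 → l; lat ⌊0.4728/0.0416667⌋ = 11 → l.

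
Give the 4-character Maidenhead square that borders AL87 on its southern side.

AL86

Latitude square 7; −1 → 6.
The longitude characters are unchanged.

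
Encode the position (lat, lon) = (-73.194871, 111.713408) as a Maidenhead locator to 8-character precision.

OB56ut53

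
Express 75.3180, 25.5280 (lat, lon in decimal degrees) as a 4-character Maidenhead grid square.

KQ25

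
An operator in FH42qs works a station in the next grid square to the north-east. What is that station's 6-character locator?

Longitude subsquare q = 16; +1 → 17 = r.
Latitude subsquare s = 18; +1 → 19 = t.

FH42rt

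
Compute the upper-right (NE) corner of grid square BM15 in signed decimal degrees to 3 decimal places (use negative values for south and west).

Field B=1, M=12: +1·20° lon, +12·10° lat → SW at lon -160°, lat 30°.
Square 1, 5: +1·2° lon, +5·1° lat → SW at lon -158°, lat 35°.
Cell spans 2° lon × 1° lat. NE corner is SW corner plus one full cell.
latitude 36.000, longitude -156.000.

36.000, -156.000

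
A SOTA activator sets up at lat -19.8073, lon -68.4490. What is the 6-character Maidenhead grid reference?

FH50se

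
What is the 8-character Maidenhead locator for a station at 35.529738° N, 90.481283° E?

NM55fm77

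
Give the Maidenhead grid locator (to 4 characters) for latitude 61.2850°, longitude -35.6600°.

HP21

Shift to the Maidenhead origin (180°W, 90°S): lon 144.34, lat 151.28.
Field: lon ⌊144.34/20⌋ = 7 → H; lat ⌊151.28/10⌋ = 15 → P.
Square: lon ⌊4.34/2⌋ = 2; lat ⌊1.28/1⌋ = 1.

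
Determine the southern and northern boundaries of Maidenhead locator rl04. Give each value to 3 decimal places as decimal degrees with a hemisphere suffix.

Field R=17, L=11: +17·20° lon, +11·10° lat → SW at lon 160°, lat 20°.
Square 0, 4: +0·2° lon, +4·1° lat → SW at lon 160°, lat 24°.
Cell spans 2° lon × 1° lat.
south 24.000° N, north 25.000° N.

24.000° N, 25.000° N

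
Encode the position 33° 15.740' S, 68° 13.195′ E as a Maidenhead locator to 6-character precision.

Offset from 180°W / 90°S: lon 248.2199°, lat 56.7377°.
Field: 248.2199/20 → 12 → M, 56.7377/10 → 5 → F; chars MF.
Square: 8.2199/2 → 4, 6.7377/1 → 6; chars 46.
Subsquare: 0.2199/0.0833333 → 2 → c, 0.7377/0.0416667 → 17 → r; chars cr.

MF46cr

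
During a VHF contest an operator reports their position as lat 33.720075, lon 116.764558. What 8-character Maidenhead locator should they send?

OM83jr12

Shift to the Maidenhead origin (180°W, 90°S): lon 296.76456, lat 123.72008.
Field: lon ⌊296.76456/20⌋ = 14 → O; lat ⌊123.72008/10⌋ = 12 → M.
Square: lon ⌊16.76456/2⌋ = 8; lat ⌊3.72008/1⌋ = 3.
Subsquare: lon ⌊0.76456/0.0833333⌋ = 9 → j; lat ⌊0.72008/0.0416667⌋ = 17 → r.
Extended square: lon ⌊0.01456/0.00833333⌋ = 1; lat ⌊0.01174/0.00416667⌋ = 2.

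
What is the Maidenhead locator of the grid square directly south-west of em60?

Longitude square 6; −1 → 5.
Latitude square 0; −1 → -1, wraps to 9, carry into field.
Latitude field M = 12; −1 → 11 = L.

EL59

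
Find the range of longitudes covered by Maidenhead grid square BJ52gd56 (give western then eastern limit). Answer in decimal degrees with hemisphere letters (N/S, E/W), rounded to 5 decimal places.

149.45833° W, 149.45000° W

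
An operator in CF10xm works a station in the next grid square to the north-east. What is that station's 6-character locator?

CF20an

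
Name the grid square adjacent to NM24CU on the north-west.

Longitude subsquare c = 2; −1 → 1 = b.
Latitude subsquare u = 20; +1 → 21 = v.

NM24bv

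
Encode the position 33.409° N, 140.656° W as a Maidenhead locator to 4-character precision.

BM93

Offset from 180°W / 90°S: lon 39.34°, lat 123.41°.
Field: 39.34/20 → 1 → B, 123.41/10 → 12 → M; chars BM.
Square: 19.34/2 → 9, 3.41/1 → 3; chars 93.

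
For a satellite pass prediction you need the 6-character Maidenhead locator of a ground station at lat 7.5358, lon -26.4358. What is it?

HJ67sm

Offset from 180°W / 90°S: lon 153.5642°, lat 97.5358°.
Field (20°×10°, letters A–R): 153.5642/20 → 7 → H, 97.5358/10 → 9 → J; chars HJ.
Square (2°×1°, digits 0–9): 13.5642/2 → 6, 7.5358/1 → 7; chars 67.
Subsquare (5′×2.5′, letters a–x): 1.5642/0.0833333 → 18 → s, 0.5358/0.0416667 → 12 → m; chars sm.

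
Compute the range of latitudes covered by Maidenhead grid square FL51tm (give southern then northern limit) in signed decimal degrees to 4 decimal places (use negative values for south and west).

21.5000, 21.5417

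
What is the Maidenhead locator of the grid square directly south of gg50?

GF59

Latitude square 0; −1 → -1, wraps to 9, carry into field.
Latitude field G = 6; −1 → 5 = F.
The longitude characters are unchanged.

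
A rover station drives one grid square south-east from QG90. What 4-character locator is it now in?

RF09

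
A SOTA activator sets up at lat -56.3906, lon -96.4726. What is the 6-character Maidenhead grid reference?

Offset from 180°W / 90°S: lon 83.5274°, lat 33.6094°.
Field: 83.5274/20 → 4 → E, 33.6094/10 → 3 → D; chars ED.
Square: 3.5274/2 → 1, 3.6094/1 → 3; chars 13.
Subsquare: 1.5274/0.0833333 → 18 → s, 0.6094/0.0416667 → 14 → o; chars so.

ED13so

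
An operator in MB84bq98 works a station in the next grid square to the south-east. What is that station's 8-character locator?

MB84cq07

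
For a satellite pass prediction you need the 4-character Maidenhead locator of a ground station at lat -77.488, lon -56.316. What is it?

Add 180° to longitude and 90° to latitude: 123.68, 12.51.
Field: lon ⌊123.68/20⌋ = 6 → G; lat ⌊12.51/10⌋ = 1 → B.
Square: lon ⌊3.68/2⌋ = 1; lat ⌊2.51/1⌋ = 2.

GB12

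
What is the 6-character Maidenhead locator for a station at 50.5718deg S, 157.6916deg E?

Shift to the Maidenhead origin (180°W, 90°S): lon 337.6916, lat 39.4282.
Field: 337.6916/20 → 16 → Q, 39.4282/10 → 3 → D; chars QD.
Square: 17.6916/2 → 8, 9.4282/1 → 9; chars 89.
Subsquare: 1.6916/0.0833333 → 20 → u, 0.4282/0.0416667 → 10 → k; chars uk.

QD89uk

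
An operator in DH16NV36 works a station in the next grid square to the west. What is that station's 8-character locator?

DH16nv26

Longitude extended square 3; −1 → 2.
The latitude characters are unchanged.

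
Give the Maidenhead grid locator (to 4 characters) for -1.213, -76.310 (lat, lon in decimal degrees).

Shift to the Maidenhead origin (180°W, 90°S): lon 103.69, lat 88.79.
Field: 103.69/20 → 5 → F, 88.79/10 → 8 → I; chars FI.
Square: 3.69/2 → 1, 8.79/1 → 8; chars 18.

FI18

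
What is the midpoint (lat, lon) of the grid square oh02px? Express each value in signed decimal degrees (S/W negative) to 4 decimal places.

-17.0208, 101.2917

Field O=14, H=7: +14·20° lon, +7·10° lat → SW at lon 100°, lat -20°.
Square 0, 2: +0·2° lon, +2·1° lat → SW at lon 100°, lat -18°.
Subsquare p=15, x=23: +15·0.0833333° lon, +23·0.0416667° lat → SW at lon 101.25°, lat -17.0417°.
Cell spans 0.0833333° lon × 0.0416667° lat. Centre is SW corner plus half of each.
latitude -17.0208, longitude 101.2917.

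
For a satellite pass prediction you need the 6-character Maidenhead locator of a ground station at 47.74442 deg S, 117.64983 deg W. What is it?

DE12eg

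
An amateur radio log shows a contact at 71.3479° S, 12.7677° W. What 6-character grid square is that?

IB38op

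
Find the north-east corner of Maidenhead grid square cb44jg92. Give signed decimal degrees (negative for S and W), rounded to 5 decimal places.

-75.73750, -131.16667

Field C=2, B=1: +2·20° lon, +1·10° lat → SW at lon -140°, lat -80°.
Square 4, 4: +4·2° lon, +4·1° lat → SW at lon -132°, lat -76°.
Subsquare j=9, g=6: +9·0.0833333° lon, +6·0.0416667° lat → SW at lon -131.25°, lat -75.75°.
Extended square 9, 2: +9·0.00833333° lon, +2·0.00416667° lat → SW at lon -131.175°, lat -75.7417°.
Cell spans 0.00833333° lon × 0.00416667° lat. NE corner is SW corner plus one full cell.
latitude -75.73750, longitude -131.16667.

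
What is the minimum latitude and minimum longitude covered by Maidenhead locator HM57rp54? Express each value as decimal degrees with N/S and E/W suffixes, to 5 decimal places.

37.64167° N, 28.54167° W

Field H=7, M=12: +7·20° lon, +12·10° lat → SW at lon -40°, lat 30°.
Square 5, 7: +5·2° lon, +7·1° lat → SW at lon -30°, lat 37°.
Subsquare r=17, p=15: +17·0.0833333° lon, +15·0.0416667° lat → SW at lon -28.5833°, lat 37.625°.
Extended square 5, 4: +5·0.00833333° lon, +4·0.00416667° lat → SW at lon -28.5417°, lat 37.6417°.
latitude 37.64167° N, longitude 28.54167° W.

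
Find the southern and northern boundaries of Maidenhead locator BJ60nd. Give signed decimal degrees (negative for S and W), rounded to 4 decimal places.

Field B=1, J=9: +1·20° lon, +9·10° lat → SW at lon -160°, lat 0°.
Square 6, 0: +6·2° lon, +0·1° lat → SW at lon -148°, lat 0°.
Subsquare n=13, d=3: +13·0.0833333° lon, +3·0.0416667° lat → SW at lon -146.917°, lat 0.125°.
Cell spans 0.0833333° lon × 0.0416667° lat.
south 0.1250, north 0.1667.

0.1250, 0.1667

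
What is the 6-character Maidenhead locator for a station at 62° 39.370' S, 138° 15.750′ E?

Add 180° to longitude and 90° to latitude: 318.2625, 27.3438.
Field (20°×10°, letters A–R): lon ⌊318.2625/20⌋ = 15 → P; lat ⌊27.3438/10⌋ = 2 → C.
Square (2°×1°, digits 0–9): lon ⌊18.2625/2⌋ = 9; lat ⌊7.3438/1⌋ = 7.
Subsquare (5′×2.5′, letters a–x): lon ⌊0.2625/0.0833333⌋ = 3 → d; lat ⌊0.3438/0.0416667⌋ = 8 → i.

PC97di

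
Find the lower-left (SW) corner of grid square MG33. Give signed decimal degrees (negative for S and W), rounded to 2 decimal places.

-27.00, 66.00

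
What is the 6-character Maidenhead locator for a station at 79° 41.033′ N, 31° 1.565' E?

KQ59mq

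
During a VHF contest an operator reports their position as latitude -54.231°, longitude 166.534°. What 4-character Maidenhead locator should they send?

Offset from 180°W / 90°S: lon 346.53°, lat 35.77°.
Field (20°×10°, letters A–R): 346.53/20 → 17 → R, 35.77/10 → 3 → D; chars RD.
Square (2°×1°, digits 0–9): 6.53/2 → 3, 5.77/1 → 5; chars 35.

RD35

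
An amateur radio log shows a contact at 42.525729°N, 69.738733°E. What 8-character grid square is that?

MN42um86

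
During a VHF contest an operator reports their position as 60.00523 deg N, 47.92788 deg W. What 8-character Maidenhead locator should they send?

Offset from 180°W / 90°S: lon 132.07212°, lat 150.00523°.
Field: 132.07212/20 → 6 → G, 150.00523/10 → 15 → P; chars GP.
Square: 12.07212/2 → 6, 0.00523/1 → 0; chars 60.
Subsquare: 0.07212/0.0833333 → 0 → a, 0.00523/0.0416667 → 0 → a; chars aa.
Extended square: 0.07212/0.00833333 → 8, 0.00523/0.00416667 → 1; chars 81.

GP60aa81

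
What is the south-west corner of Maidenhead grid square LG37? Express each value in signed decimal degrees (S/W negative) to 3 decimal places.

-23.000, 46.000

Field L=11, G=6: +11·20° lon, +6·10° lat → SW at lon 40°, lat -30°.
Square 3, 7: +3·2° lon, +7·1° lat → SW at lon 46°, lat -23°.
latitude -23.000, longitude 46.000.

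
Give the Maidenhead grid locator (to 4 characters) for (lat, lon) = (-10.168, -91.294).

Shift to the Maidenhead origin (180°W, 90°S): lon 88.71, lat 79.83.
Field: lon ⌊88.71/20⌋ = 4 → E; lat ⌊79.83/10⌋ = 7 → H.
Square: lon ⌊8.71/2⌋ = 4; lat ⌊9.83/1⌋ = 9.

EH49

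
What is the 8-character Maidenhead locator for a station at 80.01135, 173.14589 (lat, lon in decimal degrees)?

RR60na72

Shift to the Maidenhead origin (180°W, 90°S): lon 353.14589, lat 170.01135.
Field (20°×10°, letters A–R): lon ⌊353.14589/20⌋ = 17 → R; lat ⌊170.01135/10⌋ = 17 → R.
Square (2°×1°, digits 0–9): lon ⌊13.14589/2⌋ = 6; lat ⌊0.01135/1⌋ = 0.
Subsquare (5′×2.5′, letters a–x): lon ⌊1.14589/0.0833333⌋ = 13 → n; lat ⌊0.01135/0.0416667⌋ = 0 → a.
Extended square (30″×15″, digits 0–9): lon ⌊0.06256/0.00833333⌋ = 7; lat ⌊0.01135/0.00416667⌋ = 2.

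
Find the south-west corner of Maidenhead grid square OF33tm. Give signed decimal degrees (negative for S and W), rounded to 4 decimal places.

-36.5000, 107.5833

Field O=14, F=5: +14·20° lon, +5·10° lat → SW at lon 100°, lat -40°.
Square 3, 3: +3·2° lon, +3·1° lat → SW at lon 106°, lat -37°.
Subsquare t=19, m=12: +19·0.0833333° lon, +12·0.0416667° lat → SW at lon 107.583°, lat -36.5°.
latitude -36.5000, longitude 107.5833.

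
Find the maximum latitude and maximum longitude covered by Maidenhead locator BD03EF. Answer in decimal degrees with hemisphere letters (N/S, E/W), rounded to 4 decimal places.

56.7500° S, 159.5833° W

Field B=1, D=3: +1·20° lon, +3·10° lat → SW at lon -160°, lat -60°.
Square 0, 3: +0·2° lon, +3·1° lat → SW at lon -160°, lat -57°.
Subsquare e=4, f=5: +4·0.0833333° lon, +5·0.0416667° lat → SW at lon -159.667°, lat -56.7917°.
Cell spans 0.0833333° lon × 0.0416667° lat. NE corner is SW corner plus one full cell.
latitude 56.7500° S, longitude 159.5833° W.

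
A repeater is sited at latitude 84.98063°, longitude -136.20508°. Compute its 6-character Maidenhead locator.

CR14vx

Shift to the Maidenhead origin (180°W, 90°S): lon 43.7949, lat 174.9806.
Field: 43.7949/20 → 2 → C, 174.9806/10 → 17 → R; chars CR.
Square: 3.7949/2 → 1, 4.9806/1 → 4; chars 14.
Subsquare: 1.7949/0.0833333 → 21 → v, 0.9806/0.0416667 → 23 → x; chars vx.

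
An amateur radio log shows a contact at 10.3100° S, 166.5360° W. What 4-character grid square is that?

Add 180° to longitude and 90° to latitude: 13.46, 79.69.
Field (20°×10°, letters A–R): 13.46/20 → 0 → A, 79.69/10 → 7 → H; chars AH.
Square (2°×1°, digits 0–9): 13.46/2 → 6, 9.69/1 → 9; chars 69.

AH69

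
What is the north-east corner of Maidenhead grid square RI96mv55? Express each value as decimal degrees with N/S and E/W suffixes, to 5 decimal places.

3.10000° S, 179.05000° E

Field R=17, I=8: +17·20° lon, +8·10° lat → SW at lon 160°, lat -10°.
Square 9, 6: +9·2° lon, +6·1° lat → SW at lon 178°, lat -4°.
Subsquare m=12, v=21: +12·0.0833333° lon, +21·0.0416667° lat → SW at lon 179°, lat -3.125°.
Extended square 5, 5: +5·0.00833333° lon, +5·0.00416667° lat → SW at lon 179.042°, lat -3.10417°.
Cell spans 0.00833333° lon × 0.00416667° lat. NE corner is SW corner plus one full cell.
latitude 3.10000° S, longitude 179.05000° E.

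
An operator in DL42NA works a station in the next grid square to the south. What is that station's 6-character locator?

Latitude subsquare a = 0; −1 → -1, wraps to 23 = x, carry into square.
Latitude square 2; −1 → 1.
The longitude characters are unchanged.

DL41nx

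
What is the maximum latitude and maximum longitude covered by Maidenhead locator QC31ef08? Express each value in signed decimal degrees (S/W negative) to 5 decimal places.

Field Q=16, C=2: +16·20° lon, +2·10° lat → SW at lon 140°, lat -70°.
Square 3, 1: +3·2° lon, +1·1° lat → SW at lon 146°, lat -69°.
Subsquare e=4, f=5: +4·0.0833333° lon, +5·0.0416667° lat → SW at lon 146.333°, lat -68.7917°.
Extended square 0, 8: +0·0.00833333° lon, +8·0.00416667° lat → SW at lon 146.333°, lat -68.7583°.
Cell spans 0.00833333° lon × 0.00416667° lat. NE corner is SW corner plus one full cell.
latitude -68.75417, longitude 146.34167.

-68.75417, 146.34167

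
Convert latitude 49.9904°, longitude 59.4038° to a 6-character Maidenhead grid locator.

LN99qx

Add 180° to longitude and 90° to latitude: 239.4038, 139.9904.
Field: 239.4038/20 → 11 → L, 139.9904/10 → 13 → N; chars LN.
Square: 19.4038/2 → 9, 9.9904/1 → 9; chars 99.
Subsquare: 1.4038/0.0833333 → 16 → q, 0.9904/0.0416667 → 23 → x; chars qx.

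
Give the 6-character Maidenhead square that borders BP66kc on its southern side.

Latitude subsquare c = 2; −1 → 1 = b.
The longitude characters are unchanged.

BP66kb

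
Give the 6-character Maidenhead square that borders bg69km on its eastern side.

Longitude subsquare k = 10; +1 → 11 = l.
The latitude characters are unchanged.

BG69lm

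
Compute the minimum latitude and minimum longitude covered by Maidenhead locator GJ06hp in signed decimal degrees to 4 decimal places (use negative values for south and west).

6.6250, -59.4167

Field G=6, J=9: +6·20° lon, +9·10° lat → SW at lon -60°, lat 0°.
Square 0, 6: +0·2° lon, +6·1° lat → SW at lon -60°, lat 6°.
Subsquare h=7, p=15: +7·0.0833333° lon, +15·0.0416667° lat → SW at lon -59.4167°, lat 6.625°.
latitude 6.6250, longitude -59.4167.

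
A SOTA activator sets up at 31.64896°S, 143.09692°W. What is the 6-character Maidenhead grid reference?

Offset from 180°W / 90°S: lon 36.9031°, lat 58.3510°.
Field (20°×10°, letters A–R): lon ⌊36.9031/20⌋ = 1 → B; lat ⌊58.3510/10⌋ = 5 → F.
Square (2°×1°, digits 0–9): lon ⌊16.9031/2⌋ = 8; lat ⌊8.3510/1⌋ = 8.
Subsquare (5′×2.5′, letters a–x): lon ⌊0.9031/0.0833333⌋ = 10 → k; lat ⌊0.3510/0.0416667⌋ = 8 → i.

BF88ki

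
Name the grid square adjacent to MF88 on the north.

MF89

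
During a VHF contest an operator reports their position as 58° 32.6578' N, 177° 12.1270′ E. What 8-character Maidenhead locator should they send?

RO88on40

Shift to the Maidenhead origin (180°W, 90°S): lon 357.20212, lat 148.54430.
Field: 357.20212/20 → 17 → R, 148.54430/10 → 14 → O; chars RO.
Square: 17.20212/2 → 8, 8.54430/1 → 8; chars 88.
Subsquare: 1.20212/0.0833333 → 14 → o, 0.54430/0.0416667 → 13 → n; chars on.
Extended square: 0.03545/0.00833333 → 4, 0.00263/0.00416667 → 0; chars 40.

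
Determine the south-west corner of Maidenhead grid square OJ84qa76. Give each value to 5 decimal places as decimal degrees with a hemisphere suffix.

4.02500° N, 117.39167° E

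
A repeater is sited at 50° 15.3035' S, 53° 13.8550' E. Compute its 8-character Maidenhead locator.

Add 180° to longitude and 90° to latitude: 233.23092, 39.74494.
Field (20°×10°, letters A–R): 233.23092/20 → 11 → L, 39.74494/10 → 3 → D; chars LD.
Square (2°×1°, digits 0–9): 13.23092/2 → 6, 9.74494/1 → 9; chars 69.
Subsquare (5′×2.5′, letters a–x): 1.23092/0.0833333 → 14 → o, 0.74494/0.0416667 → 17 → r; chars or.
Extended square (30″×15″, digits 0–9): 0.06425/0.00833333 → 7, 0.03661/0.00416667 → 8; chars 78.

LD69or78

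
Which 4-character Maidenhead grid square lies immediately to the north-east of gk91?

Longitude square 9; +1 → 10, wraps to 0, carry into field.
Longitude field G = 6; +1 → 7 = H.
Latitude square 1; +1 → 2.

HK02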